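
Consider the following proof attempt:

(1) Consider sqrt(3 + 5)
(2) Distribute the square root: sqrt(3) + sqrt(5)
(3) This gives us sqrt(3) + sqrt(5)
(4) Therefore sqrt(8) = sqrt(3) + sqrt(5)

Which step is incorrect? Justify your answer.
Step 2: Distribute the square root: sqrt(3) + sqrt(5)

Step 2 incorrectly 'distributes' the square root over addition. The square root function does not distribute: sqrt(a + b) ≠ sqrt(a) + sqrt(b). In fact, sqrt(3 + 5) = sqrt(8) ≈ 2.8284, while sqrt(3) + sqrt(5) ≈ 3.9681.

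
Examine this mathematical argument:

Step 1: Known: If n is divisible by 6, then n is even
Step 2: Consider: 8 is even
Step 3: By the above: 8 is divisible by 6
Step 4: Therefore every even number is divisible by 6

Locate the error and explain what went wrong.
Step 3: By the above: 8 is divisible by 6

Step 3 commits the fallacy of affirming the consequent. The known fact 'divisible by 6 → even' does NOT imply 'even → divisible by 6'. That would be the converse, which is false. For example, 8 is even but 8 ÷ 6 = 1.33, which is not an integer.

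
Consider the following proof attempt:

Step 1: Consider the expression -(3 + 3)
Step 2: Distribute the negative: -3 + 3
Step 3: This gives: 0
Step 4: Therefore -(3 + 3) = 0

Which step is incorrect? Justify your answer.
Step 2: Distribute the negative: -3 + 3

Step 2 incorrectly distributes the negative sign. The correct distribution is -(3 + 3) = -3 - 3 = -6. The negative must be applied to both terms, not just the first. The error treats -(3 + 3) as -3 + 3, which equals 0 instead of -6.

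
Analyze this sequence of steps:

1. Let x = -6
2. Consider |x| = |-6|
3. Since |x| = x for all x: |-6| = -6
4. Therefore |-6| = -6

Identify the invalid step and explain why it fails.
Step 3: Since |x| = x for all x: |-6| = -6

Step 3 incorrectly states that |x| = x for all x. The correct definition is |x| = x when x >= 0, and |x| = -x when x < 0. Since -6 < 0, we have |-6| = -(-6) = 6, not -6.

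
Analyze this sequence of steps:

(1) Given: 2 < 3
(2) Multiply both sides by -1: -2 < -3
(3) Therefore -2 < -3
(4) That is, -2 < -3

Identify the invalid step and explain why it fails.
Step 2: Multiply both sides by -1: -2 < -3

Step 2 multiplies both sides by -1 but fails to reverse the inequality sign. When multiplying (or dividing) an inequality by a negative number, the direction must be reversed. Since 2 < 3, we should get -2 > -3, i.e., -2 > -3.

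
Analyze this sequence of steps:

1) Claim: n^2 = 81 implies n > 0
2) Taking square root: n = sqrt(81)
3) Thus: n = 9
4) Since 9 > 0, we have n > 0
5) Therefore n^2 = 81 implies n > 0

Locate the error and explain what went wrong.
Step 2: Taking square root: n = sqrt(81)

Step 2 takes the square root and assumes the positive root only. The equation n^2 = 81 actually has two solutions: n = 9 and n = -9. The proof silently assumes n > 0 without justification, then uses this assumption to conclude n > 0, which is circular. The counterexample n = -9 shows the claim is false.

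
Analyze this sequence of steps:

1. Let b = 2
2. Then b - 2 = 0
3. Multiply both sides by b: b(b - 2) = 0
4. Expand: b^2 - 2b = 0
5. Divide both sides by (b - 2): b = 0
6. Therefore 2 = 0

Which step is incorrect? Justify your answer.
Step 5: Divide both sides by (b - 2): b = 0

Step 5 divides both sides by (b - 2). However, since b = 2, we have (b - 2) = 0. Division by zero is undefined, making this step invalid.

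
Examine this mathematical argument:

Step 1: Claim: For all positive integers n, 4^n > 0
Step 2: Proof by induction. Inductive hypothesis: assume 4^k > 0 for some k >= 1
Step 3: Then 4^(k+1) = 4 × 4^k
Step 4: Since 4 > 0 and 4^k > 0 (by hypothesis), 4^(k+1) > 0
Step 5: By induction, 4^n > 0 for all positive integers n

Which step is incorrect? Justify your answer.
Step 5: By induction, 4^n > 0 for all positive integers n

Step 5 concludes the proof by induction, but no base case was ever established. A valid induction proof requires: (1) a base case proving 4^1 > 0, and (2) an inductive step showing IF 4^k > 0 THEN 4^(k+1) > 0. Steps 2-4 correctly establish the inductive step, but without the base case the conclusion in step 5 does not follow.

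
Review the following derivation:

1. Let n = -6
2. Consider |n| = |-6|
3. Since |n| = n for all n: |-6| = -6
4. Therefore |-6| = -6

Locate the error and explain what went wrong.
Step 3: Since |n| = n for all n: |-6| = -6

Step 3 incorrectly states that |n| = n for all n. The correct definition is |n| = n when n >= 0, and |n| = -n when n < 0. Since -6 < 0, we have |-6| = -(-6) = 6, not -6.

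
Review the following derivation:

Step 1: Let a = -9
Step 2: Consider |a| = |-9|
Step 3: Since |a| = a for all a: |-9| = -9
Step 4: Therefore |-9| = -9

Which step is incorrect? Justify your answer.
Step 3: Since |a| = a for all a: |-9| = -9

Step 3 incorrectly states that |a| = a for all a. The correct definition is |a| = a when a >= 0, and |a| = -a when a < 0. Since -9 < 0, we have |-9| = -(-9) = 9, not -9.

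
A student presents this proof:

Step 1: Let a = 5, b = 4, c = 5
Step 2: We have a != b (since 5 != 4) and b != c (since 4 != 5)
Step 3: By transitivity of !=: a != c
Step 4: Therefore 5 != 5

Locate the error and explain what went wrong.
Step 3: By transitivity of !=: a != c

Step 3 incorrectly applies transitivity to the '!=' relation. Transitivity states: if a R b and b R c, then a R c. However, '!=' is not transitive. Counterexample: 5 != 4 and 4 != 5, but 5 = 5 (both equal 5). Transitivity holds for relations like <, <=, =, but not for !=.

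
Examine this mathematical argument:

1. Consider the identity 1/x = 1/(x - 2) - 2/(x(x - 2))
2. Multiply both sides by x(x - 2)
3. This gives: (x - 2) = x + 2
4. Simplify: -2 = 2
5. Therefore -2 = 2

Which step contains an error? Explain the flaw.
Step 3: This gives: (x - 2) = x + 2

Step 3 makes a sign error when clearing denominators. Multiplying -2/(x(x - 2)) by x(x - 2) gives -2, not +2. The correct result is (x - 2) = x - 2, which is trivially true, not (x - 2) = x + 2. (Step 1 is a valid identity: 1/(x - 2) - 2/(x(x - 2)) = (x - 2)/(x(x - 2)) = 1/x.)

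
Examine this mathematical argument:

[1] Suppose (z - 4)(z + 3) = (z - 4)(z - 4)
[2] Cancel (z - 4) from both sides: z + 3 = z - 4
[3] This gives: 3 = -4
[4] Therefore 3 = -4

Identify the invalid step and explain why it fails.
Step 2: Cancel (z - 4) from both sides: z + 3 = z - 4

Step 2 cancels (z - 4) from both sides. This is only valid if (z - 4) ≠ 0, i.e., z ≠ 4. When z = 4, both sides equal zero regardless of the other factors. The correct approach requires considering z = 4 as a separate case.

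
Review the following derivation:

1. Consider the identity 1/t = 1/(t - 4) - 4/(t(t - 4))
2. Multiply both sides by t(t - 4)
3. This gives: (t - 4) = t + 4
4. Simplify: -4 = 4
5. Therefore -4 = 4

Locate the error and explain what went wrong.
Step 3: This gives: (t - 4) = t + 4

Step 3 makes a sign error when clearing denominators. Multiplying -4/(t(t - 4)) by t(t - 4) gives -4, not +4. The correct result is (t - 4) = t - 4, which is trivially true, not (t - 4) = t + 4. (Step 1 is a valid identity: 1/(t - 4) - 4/(t(t - 4)) = (t - 4)/(t(t - 4)) = 1/t.)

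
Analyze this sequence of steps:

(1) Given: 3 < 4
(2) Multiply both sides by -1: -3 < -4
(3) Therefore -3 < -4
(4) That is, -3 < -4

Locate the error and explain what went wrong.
Step 2: Multiply both sides by -1: -3 < -4

Step 2 multiplies both sides by -1 but fails to reverse the inequality sign. When multiplying (or dividing) an inequality by a negative number, the direction must be reversed. Since 3 < 4, we should get -3 > -4, i.e., -3 > -4.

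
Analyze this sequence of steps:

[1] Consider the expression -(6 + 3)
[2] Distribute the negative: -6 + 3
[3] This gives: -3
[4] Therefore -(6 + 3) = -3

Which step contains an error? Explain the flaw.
Step 2: Distribute the negative: -6 + 3

Step 2 incorrectly distributes the negative sign. The correct distribution is -(6 + 3) = -6 - 3 = -9. The negative must be applied to both terms, not just the first. The error treats -(6 + 3) as -6 + 3, which equals -3 instead of -9.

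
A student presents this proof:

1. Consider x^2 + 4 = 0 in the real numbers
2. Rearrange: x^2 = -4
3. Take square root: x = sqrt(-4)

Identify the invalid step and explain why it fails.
Step 3: Take square root: x = sqrt(-4)

Step 3 takes the square root of -4, which is negative. In the real number system, the square root of a negative number is undefined. The equation x^2 + 4 = 0 has no real solutions. Square roots of negative numbers only exist in the complex numbers.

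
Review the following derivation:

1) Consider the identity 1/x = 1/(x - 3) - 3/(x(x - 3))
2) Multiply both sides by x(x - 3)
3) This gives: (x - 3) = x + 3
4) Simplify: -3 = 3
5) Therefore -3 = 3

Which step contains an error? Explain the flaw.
Step 3: This gives: (x - 3) = x + 3

Step 3 makes a sign error when clearing denominators. Multiplying -3/(x(x - 3)) by x(x - 3) gives -3, not +3. The correct result is (x - 3) = x - 3, which is trivially true, not (x - 3) = x + 3. (Step 1 is a valid identity: 1/(x - 3) - 3/(x(x - 3)) = (x - 3)/(x(x - 3)) = 1/x.)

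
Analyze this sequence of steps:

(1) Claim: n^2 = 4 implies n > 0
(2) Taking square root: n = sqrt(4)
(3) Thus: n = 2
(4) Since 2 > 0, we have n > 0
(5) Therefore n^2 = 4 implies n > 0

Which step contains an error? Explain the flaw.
Step 2: Taking square root: n = sqrt(4)

Step 2 takes the square root and assumes the positive root only. The equation n^2 = 4 actually has two solutions: n = 2 and n = -2. The proof silently assumes n > 0 without justification, then uses this assumption to conclude n > 0, which is circular. The counterexample n = -2 shows the claim is false.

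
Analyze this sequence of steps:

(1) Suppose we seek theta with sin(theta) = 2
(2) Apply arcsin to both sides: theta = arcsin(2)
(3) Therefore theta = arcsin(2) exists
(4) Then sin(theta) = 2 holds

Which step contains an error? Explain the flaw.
Step 2: Apply arcsin to both sides: theta = arcsin(2)

Step 2 applies arcsin to 2. However, arcsin(x) is only defined for x in [-1, 1] because sin(theta) can only produce values in that range. Since |2| > 1, arcsin(2) is undefined. There is no angle whose sine equals 2.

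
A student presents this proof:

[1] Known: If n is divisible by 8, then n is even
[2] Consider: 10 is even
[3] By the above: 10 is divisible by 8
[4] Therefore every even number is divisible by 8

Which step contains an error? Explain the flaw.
Step 3: By the above: 10 is divisible by 8

Step 3 commits the fallacy of affirming the consequent. The known fact 'divisible by 8 → even' does NOT imply 'even → divisible by 8'. That would be the converse, which is false. For example, 10 is even but 10 ÷ 8 = 1.25, which is not an integer.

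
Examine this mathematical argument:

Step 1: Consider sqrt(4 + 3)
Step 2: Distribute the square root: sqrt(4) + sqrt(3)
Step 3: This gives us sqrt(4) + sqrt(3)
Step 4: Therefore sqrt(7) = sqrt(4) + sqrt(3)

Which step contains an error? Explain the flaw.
Step 2: Distribute the square root: sqrt(4) + sqrt(3)

Step 2 incorrectly 'distributes' the square root over addition. The square root function does not distribute: sqrt(a + b) ≠ sqrt(a) + sqrt(b). In fact, sqrt(4 + 3) = sqrt(7) ≈ 2.6458, while sqrt(4) + sqrt(3) ≈ 3.7321.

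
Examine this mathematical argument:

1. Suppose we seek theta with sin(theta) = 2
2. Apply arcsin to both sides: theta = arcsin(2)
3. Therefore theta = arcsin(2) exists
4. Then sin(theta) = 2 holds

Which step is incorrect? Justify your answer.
Step 2: Apply arcsin to both sides: theta = arcsin(2)

Step 2 applies arcsin to 2. However, arcsin(x) is only defined for x in [-1, 1] because sin(theta) can only produce values in that range. Since |2| > 1, arcsin(2) is undefined. There is no angle whose sine equals 2.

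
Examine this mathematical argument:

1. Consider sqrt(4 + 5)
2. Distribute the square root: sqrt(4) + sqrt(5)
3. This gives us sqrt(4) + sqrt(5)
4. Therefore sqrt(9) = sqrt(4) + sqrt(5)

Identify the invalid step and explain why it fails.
Step 2: Distribute the square root: sqrt(4) + sqrt(5)

Step 2 incorrectly 'distributes' the square root over addition. The square root function does not distribute: sqrt(a + b) ≠ sqrt(a) + sqrt(b). In fact, sqrt(4 + 5) = sqrt(9) ≈ 3.0000, while sqrt(4) + sqrt(5) ≈ 4.2361.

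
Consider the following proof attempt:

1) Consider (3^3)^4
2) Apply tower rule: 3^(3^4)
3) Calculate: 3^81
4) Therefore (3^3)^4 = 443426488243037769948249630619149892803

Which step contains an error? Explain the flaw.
Step 2: Apply tower rule: 3^(3^4)

Step 2 incorrectly states that (a^b)^c = a^(b^c). The correct rule is (a^b)^c = a^(b×c). The actual value is (3^3)^4 = 3^12 = 531441, not 3^81 = 443426488243037769948249630619149892803.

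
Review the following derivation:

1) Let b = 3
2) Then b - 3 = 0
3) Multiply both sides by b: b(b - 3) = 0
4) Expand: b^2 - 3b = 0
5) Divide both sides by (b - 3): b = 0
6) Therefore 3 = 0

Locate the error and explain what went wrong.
Step 5: Divide both sides by (b - 3): b = 0

Step 5 divides both sides by (b - 3). However, since b = 3, we have (b - 3) = 0. Division by zero is undefined, making this step invalid.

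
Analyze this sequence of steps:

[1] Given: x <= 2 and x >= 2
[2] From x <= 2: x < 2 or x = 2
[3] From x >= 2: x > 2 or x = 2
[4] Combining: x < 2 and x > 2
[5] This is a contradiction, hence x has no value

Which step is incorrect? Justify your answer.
Step 4: Combining: x < 2 and x > 2

Step 4 incorrectly combines the conditions. From x <= 2 and x >= 2, the intersection is x = 2. The error treats the 'or' cases as 'and' requirements. The correct conclusion is that x = 2 is the unique solution, not that no solution exists.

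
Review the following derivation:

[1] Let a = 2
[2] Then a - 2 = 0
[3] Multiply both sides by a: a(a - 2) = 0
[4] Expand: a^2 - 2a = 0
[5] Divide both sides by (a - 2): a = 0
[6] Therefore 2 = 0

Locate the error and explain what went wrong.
Step 5: Divide both sides by (a - 2): a = 0

Step 5 divides both sides by (a - 2). However, since a = 2, we have (a - 2) = 0. Division by zero is undefined, making this step invalid.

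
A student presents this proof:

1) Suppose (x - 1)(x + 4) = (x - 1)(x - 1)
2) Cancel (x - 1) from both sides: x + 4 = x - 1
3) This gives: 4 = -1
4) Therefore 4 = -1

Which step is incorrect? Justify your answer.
Step 2: Cancel (x - 1) from both sides: x + 4 = x - 1

Step 2 cancels (x - 1) from both sides. This is only valid if (x - 1) ≠ 0, i.e., x ≠ 1. When x = 1, both sides equal zero regardless of the other factors. The correct approach requires considering x = 1 as a separate case.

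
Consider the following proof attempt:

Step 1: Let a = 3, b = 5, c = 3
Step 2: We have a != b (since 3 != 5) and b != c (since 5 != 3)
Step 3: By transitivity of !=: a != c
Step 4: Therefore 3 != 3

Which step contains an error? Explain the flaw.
Step 3: By transitivity of !=: a != c

Step 3 incorrectly applies transitivity to the '!=' relation. Transitivity states: if a R b and b R c, then a R c. However, '!=' is not transitive. Counterexample: 3 != 5 and 5 != 3, but 3 = 3 (both equal 3). Transitivity holds for relations like <, <=, =, but not for !=.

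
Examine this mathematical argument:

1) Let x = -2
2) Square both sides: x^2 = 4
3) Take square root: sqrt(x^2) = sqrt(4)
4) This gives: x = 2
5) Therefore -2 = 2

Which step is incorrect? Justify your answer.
Step 4: This gives: x = 2

Step 4 incorrectly states that sqrt(x^2) = x. The correct identity is sqrt(x^2) = |x|. Since x = -2 < 0, we have sqrt(x^2) = |-2| = 2, not x = -2.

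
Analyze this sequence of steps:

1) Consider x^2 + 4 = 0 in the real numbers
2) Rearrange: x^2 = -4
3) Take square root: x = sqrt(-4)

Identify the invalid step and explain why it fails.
Step 3: Take square root: x = sqrt(-4)

Step 3 takes the square root of -4, which is negative. In the real number system, the square root of a negative number is undefined. The equation x^2 + 4 = 0 has no real solutions. Square roots of negative numbers only exist in the complex numbers.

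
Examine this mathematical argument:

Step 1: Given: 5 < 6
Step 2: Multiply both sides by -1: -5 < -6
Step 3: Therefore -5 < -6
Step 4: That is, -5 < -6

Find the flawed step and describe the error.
Step 2: Multiply both sides by -1: -5 < -6

Step 2 multiplies both sides by -1 but fails to reverse the inequality sign. When multiplying (or dividing) an inequality by a negative number, the direction must be reversed. Since 5 < 6, we should get -5 > -6, i.e., -5 > -6.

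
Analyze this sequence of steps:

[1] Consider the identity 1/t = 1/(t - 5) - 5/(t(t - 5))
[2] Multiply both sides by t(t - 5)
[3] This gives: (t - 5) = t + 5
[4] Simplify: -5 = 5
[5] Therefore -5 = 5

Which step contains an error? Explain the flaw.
Step 3: This gives: (t - 5) = t + 5

Step 3 makes a sign error when clearing denominators. Multiplying -5/(t(t - 5)) by t(t - 5) gives -5, not +5. The correct result is (t - 5) = t - 5, which is trivially true, not (t - 5) = t + 5. (Step 1 is a valid identity: 1/(t - 5) - 5/(t(t - 5)) = (t - 5)/(t(t - 5)) = 1/t.)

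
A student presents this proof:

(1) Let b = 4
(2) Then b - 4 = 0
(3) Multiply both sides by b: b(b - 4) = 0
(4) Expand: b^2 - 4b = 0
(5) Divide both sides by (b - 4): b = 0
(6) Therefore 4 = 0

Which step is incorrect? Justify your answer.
Step 5: Divide both sides by (b - 4): b = 0

Step 5 divides both sides by (b - 4). However, since b = 4, we have (b - 4) = 0. Division by zero is undefined, making this step invalid.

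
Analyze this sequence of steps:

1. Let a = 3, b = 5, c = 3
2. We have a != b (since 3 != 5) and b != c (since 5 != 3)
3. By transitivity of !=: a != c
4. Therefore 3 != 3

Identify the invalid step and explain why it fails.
Step 3: By transitivity of !=: a != c

Step 3 incorrectly applies transitivity to the '!=' relation. Transitivity states: if a R b and b R c, then a R c. However, '!=' is not transitive. Counterexample: 3 != 5 and 5 != 3, but 3 = 3 (both equal 3). Transitivity holds for relations like <, <=, =, but not for !=.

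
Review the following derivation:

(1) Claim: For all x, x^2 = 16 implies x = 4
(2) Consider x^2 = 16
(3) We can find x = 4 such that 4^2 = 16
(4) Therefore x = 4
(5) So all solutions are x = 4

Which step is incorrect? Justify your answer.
Step 4: Therefore x = 4

Step 4 incorrectly concludes that x = 4 is the only solution. The proof shows that x = 4 is A solution (existence), but does not show it is the ONLY solution (uniqueness). In fact, x = -4 is also a solution since (-4)^2 = 16. Finding one solution doesn't prove there are no others.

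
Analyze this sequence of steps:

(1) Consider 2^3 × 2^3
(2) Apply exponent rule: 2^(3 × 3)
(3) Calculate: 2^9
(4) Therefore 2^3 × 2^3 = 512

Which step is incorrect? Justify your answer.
Step 2: Apply exponent rule: 2^(3 × 3)

Step 2 incorrectly states that a^b × a^c = a^(b×c). The correct rule is a^b × a^c = a^(b+c). The actual value is 2^3 × 2^3 = 2^6 = 64, not 2^9 = 512.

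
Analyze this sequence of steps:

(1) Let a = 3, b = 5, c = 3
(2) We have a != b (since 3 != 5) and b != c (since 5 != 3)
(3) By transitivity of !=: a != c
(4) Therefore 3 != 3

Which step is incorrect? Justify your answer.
Step 3: By transitivity of !=: a != c

Step 3 incorrectly applies transitivity to the '!=' relation. Transitivity states: if a R b and b R c, then a R c. However, '!=' is not transitive. Counterexample: 3 != 5 and 5 != 3, but 3 = 3 (both equal 3). Transitivity holds for relations like <, <=, =, but not for !=.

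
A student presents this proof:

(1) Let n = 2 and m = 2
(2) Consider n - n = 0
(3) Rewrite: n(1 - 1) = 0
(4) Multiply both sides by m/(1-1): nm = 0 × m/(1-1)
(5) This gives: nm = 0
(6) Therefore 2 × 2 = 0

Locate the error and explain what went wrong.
Step 4: Multiply both sides by m/(1-1): nm = 0 × m/(1-1)

Step 4 multiplies both sides by m/(1-1). However, 1-1 = 0, so this is multiplication by m/0, which is undefined. We cannot multiply by an undefined expression.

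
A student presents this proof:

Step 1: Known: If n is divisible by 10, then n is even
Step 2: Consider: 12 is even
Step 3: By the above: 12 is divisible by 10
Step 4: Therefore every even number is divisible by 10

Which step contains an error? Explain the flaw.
Step 3: By the above: 12 is divisible by 10

Step 3 commits the fallacy of affirming the consequent. The known fact 'divisible by 10 → even' does NOT imply 'even → divisible by 10'. That would be the converse, which is false. For example, 12 is even but 12 ÷ 10 = 1.20, which is not an integer.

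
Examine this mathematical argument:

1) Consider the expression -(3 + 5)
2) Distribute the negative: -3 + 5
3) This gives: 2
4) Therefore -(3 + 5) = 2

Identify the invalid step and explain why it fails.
Step 2: Distribute the negative: -3 + 5

Step 2 incorrectly distributes the negative sign. The correct distribution is -(3 + 5) = -3 - 5 = -8. The negative must be applied to both terms, not just the first. The error treats -(3 + 5) as -3 + 5, which equals 2 instead of -8.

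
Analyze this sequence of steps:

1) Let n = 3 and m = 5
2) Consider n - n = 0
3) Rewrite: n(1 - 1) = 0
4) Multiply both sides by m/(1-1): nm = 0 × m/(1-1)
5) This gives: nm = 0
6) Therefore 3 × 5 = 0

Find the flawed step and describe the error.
Step 4: Multiply both sides by m/(1-1): nm = 0 × m/(1-1)

Step 4 multiplies both sides by m/(1-1). However, 1-1 = 0, so this is multiplication by m/0, which is undefined. We cannot multiply by an undefined expression.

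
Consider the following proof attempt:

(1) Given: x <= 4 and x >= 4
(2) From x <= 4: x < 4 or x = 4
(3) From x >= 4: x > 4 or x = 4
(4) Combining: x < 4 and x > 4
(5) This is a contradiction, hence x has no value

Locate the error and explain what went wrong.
Step 4: Combining: x < 4 and x > 4

Step 4 incorrectly combines the conditions. From x <= 4 and x >= 4, the intersection is x = 4. The error treats the 'or' cases as 'and' requirements. The correct conclusion is that x = 4 is the unique solution, not that no solution exists.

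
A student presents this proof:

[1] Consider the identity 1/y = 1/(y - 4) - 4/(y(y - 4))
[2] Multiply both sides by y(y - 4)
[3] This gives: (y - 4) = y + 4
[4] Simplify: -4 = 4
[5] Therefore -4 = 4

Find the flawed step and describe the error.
Step 3: This gives: (y - 4) = y + 4

Step 3 makes a sign error when clearing denominators. Multiplying -4/(y(y - 4)) by y(y - 4) gives -4, not +4. The correct result is (y - 4) = y - 4, which is trivially true, not (y - 4) = y + 4. (Step 1 is a valid identity: 1/(y - 4) - 4/(y(y - 4)) = (y - 4)/(y(y - 4)) = 1/y.)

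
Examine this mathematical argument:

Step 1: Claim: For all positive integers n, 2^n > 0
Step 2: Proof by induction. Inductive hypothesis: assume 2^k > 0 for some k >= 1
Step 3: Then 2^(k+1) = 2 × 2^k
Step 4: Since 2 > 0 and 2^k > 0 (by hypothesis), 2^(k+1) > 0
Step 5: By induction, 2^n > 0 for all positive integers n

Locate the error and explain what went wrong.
Step 5: By induction, 2^n > 0 for all positive integers n

Step 5 concludes the proof by induction, but no base case was ever established. A valid induction proof requires: (1) a base case proving 2^1 > 0, and (2) an inductive step showing IF 2^k > 0 THEN 2^(k+1) > 0. Steps 2-4 correctly establish the inductive step, but without the base case the conclusion in step 5 does not follow.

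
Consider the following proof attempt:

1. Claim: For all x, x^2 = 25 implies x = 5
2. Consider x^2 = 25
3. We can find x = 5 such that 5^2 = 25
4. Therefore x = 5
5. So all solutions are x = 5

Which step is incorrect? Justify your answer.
Step 4: Therefore x = 5

Step 4 incorrectly concludes that x = 5 is the only solution. The proof shows that x = 5 is A solution (existence), but does not show it is the ONLY solution (uniqueness). In fact, x = -5 is also a solution since (-5)^2 = 25. Finding one solution doesn't prove there are no others.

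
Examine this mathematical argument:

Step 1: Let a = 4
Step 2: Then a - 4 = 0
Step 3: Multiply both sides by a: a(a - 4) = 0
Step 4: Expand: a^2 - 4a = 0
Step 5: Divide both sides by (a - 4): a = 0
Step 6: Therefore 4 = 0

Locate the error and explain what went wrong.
Step 5: Divide both sides by (a - 4): a = 0

Step 5 divides both sides by (a - 4). However, since a = 4, we have (a - 4) = 0. Division by zero is undefined, making this step invalid.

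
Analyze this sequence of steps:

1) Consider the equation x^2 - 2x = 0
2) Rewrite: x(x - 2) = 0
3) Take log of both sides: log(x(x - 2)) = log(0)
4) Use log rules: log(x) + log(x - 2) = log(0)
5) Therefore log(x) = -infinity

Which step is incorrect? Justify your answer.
Step 3: Take log of both sides: log(x(x - 2)) = log(0)

Step 3 takes the logarithm of both sides, resulting in log(0) on the right side. The logarithm is only defined for positive numbers; log(0) is undefined (approaches negative infinity). This operation is invalid.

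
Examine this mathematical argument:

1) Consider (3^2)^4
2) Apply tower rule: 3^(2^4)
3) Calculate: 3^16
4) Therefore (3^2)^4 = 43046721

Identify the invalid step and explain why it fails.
Step 2: Apply tower rule: 3^(2^4)

Step 2 incorrectly states that (a^b)^c = a^(b^c). The correct rule is (a^b)^c = a^(b×c). The actual value is (3^2)^4 = 3^8 = 6561, not 3^16 = 43046721.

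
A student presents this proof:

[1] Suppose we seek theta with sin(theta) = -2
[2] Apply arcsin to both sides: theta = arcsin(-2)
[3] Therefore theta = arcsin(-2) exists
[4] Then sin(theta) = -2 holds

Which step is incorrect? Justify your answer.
Step 2: Apply arcsin to both sides: theta = arcsin(-2)

Step 2 applies arcsin to -2. However, arcsin(x) is only defined for x in [-1, 1] because sin(theta) can only produce values in that range. Since |-2| > 1, arcsin(-2) is undefined. There is no angle whose sine equals -2.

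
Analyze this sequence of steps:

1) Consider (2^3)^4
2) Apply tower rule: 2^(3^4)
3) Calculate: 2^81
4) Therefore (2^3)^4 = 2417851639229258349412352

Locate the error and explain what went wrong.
Step 2: Apply tower rule: 2^(3^4)

Step 2 incorrectly states that (a^b)^c = a^(b^c). The correct rule is (a^b)^c = a^(b×c). The actual value is (2^3)^4 = 2^12 = 4096, not 2^81 = 2417851639229258349412352.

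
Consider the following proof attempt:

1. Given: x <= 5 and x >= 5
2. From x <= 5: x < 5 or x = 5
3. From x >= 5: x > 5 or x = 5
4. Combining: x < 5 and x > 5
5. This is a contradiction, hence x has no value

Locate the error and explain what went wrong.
Step 4: Combining: x < 5 and x > 5

Step 4 incorrectly combines the conditions. From x <= 5 and x >= 5, the intersection is x = 5. The error treats the 'or' cases as 'and' requirements. The correct conclusion is that x = 5 is the unique solution, not that no solution exists.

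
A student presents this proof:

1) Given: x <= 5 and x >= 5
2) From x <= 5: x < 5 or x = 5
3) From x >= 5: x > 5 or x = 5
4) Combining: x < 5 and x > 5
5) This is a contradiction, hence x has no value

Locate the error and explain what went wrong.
Step 4: Combining: x < 5 and x > 5

Step 4 incorrectly combines the conditions. From x <= 5 and x >= 5, the intersection is x = 5. The error treats the 'or' cases as 'and' requirements. The correct conclusion is that x = 5 is the unique solution, not that no solution exists.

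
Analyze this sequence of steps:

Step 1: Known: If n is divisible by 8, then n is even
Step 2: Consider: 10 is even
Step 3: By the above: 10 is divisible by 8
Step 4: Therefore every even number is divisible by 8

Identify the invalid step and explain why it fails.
Step 3: By the above: 10 is divisible by 8

Step 3 commits the fallacy of affirming the consequent. The known fact 'divisible by 8 → even' does NOT imply 'even → divisible by 8'. That would be the converse, which is false. For example, 10 is even but 10 ÷ 8 = 1.25, which is not an integer.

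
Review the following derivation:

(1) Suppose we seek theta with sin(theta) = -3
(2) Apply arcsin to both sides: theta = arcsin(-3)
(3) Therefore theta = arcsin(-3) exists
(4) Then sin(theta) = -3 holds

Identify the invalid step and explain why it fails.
Step 2: Apply arcsin to both sides: theta = arcsin(-3)

Step 2 applies arcsin to -3. However, arcsin(x) is only defined for x in [-1, 1] because sin(theta) can only produce values in that range. Since |-3| > 1, arcsin(-3) is undefined. There is no angle whose sine equals -3.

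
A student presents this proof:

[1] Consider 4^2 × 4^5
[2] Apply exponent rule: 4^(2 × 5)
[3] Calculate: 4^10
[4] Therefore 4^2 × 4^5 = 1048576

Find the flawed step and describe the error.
Step 2: Apply exponent rule: 4^(2 × 5)

Step 2 incorrectly states that a^b × a^c = a^(b×c). The correct rule is a^b × a^c = a^(b+c). The actual value is 4^2 × 4^5 = 4^7 = 16384, not 4^10 = 1048576.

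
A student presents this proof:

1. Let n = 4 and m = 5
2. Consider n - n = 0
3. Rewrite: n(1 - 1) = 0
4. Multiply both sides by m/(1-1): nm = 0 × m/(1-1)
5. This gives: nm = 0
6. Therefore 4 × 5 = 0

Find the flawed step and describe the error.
Step 4: Multiply both sides by m/(1-1): nm = 0 × m/(1-1)

Step 4 multiplies both sides by m/(1-1). However, 1-1 = 0, so this is multiplication by m/0, which is undefined. We cannot multiply by an undefined expression.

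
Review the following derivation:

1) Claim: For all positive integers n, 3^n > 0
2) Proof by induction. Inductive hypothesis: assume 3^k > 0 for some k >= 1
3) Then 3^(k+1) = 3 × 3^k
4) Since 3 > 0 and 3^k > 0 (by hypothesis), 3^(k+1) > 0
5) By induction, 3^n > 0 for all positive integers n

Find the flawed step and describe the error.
Step 5: By induction, 3^n > 0 for all positive integers n

Step 5 concludes the proof by induction, but no base case was ever established. A valid induction proof requires: (1) a base case proving 3^1 > 0, and (2) an inductive step showing IF 3^k > 0 THEN 3^(k+1) > 0. Steps 2-4 correctly establish the inductive step, but without the base case the conclusion in step 5 does not follow.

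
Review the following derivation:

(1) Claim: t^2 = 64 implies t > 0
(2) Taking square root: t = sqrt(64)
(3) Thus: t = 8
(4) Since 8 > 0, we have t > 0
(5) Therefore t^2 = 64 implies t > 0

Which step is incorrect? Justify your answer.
Step 2: Taking square root: t = sqrt(64)

Step 2 takes the square root and assumes the positive root only. The equation t^2 = 64 actually has two solutions: t = 8 and t = -8. The proof silently assumes t > 0 without justification, then uses this assumption to conclude t > 0, which is circular. The counterexample t = -8 shows the claim is false.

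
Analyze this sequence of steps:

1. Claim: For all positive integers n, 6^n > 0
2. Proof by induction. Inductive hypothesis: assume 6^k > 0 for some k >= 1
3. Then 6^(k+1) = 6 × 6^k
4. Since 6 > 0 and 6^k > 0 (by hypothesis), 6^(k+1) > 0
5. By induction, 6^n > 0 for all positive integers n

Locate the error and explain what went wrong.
Step 5: By induction, 6^n > 0 for all positive integers n

Step 5 concludes the proof by induction, but no base case was ever established. A valid induction proof requires: (1) a base case proving 6^1 > 0, and (2) an inductive step showing IF 6^k > 0 THEN 6^(k+1) > 0. Steps 2-4 correctly establish the inductive step, but without the base case the conclusion in step 5 does not follow.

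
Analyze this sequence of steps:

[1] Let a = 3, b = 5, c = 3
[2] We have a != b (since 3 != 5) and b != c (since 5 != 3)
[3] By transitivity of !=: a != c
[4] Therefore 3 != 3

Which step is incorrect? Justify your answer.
Step 3: By transitivity of !=: a != c

Step 3 incorrectly applies transitivity to the '!=' relation. Transitivity states: if a R b and b R c, then a R c. However, '!=' is not transitive. Counterexample: 3 != 5 and 5 != 3, but 3 = 3 (both equal 3). Transitivity holds for relations like <, <=, =, but not for !=.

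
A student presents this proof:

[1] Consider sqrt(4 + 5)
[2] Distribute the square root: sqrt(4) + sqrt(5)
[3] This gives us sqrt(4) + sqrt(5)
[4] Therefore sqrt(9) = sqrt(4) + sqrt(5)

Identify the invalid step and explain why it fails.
Step 2: Distribute the square root: sqrt(4) + sqrt(5)

Step 2 incorrectly 'distributes' the square root over addition. The square root function does not distribute: sqrt(a + b) ≠ sqrt(a) + sqrt(b). In fact, sqrt(4 + 5) = sqrt(9) ≈ 3.0000, while sqrt(4) + sqrt(5) ≈ 4.2361.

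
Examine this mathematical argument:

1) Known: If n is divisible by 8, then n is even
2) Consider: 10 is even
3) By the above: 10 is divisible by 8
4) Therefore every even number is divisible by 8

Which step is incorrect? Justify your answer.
Step 3: By the above: 10 is divisible by 8

Step 3 commits the fallacy of affirming the consequent. The known fact 'divisible by 8 → even' does NOT imply 'even → divisible by 8'. That would be the converse, which is false. For example, 10 is even but 10 ÷ 8 = 1.25, which is not an integer.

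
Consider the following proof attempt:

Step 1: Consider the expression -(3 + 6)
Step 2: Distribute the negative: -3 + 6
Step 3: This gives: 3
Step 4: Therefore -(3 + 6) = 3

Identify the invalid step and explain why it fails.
Step 2: Distribute the negative: -3 + 6

Step 2 incorrectly distributes the negative sign. The correct distribution is -(3 + 6) = -3 - 6 = -9. The negative must be applied to both terms, not just the first. The error treats -(3 + 6) as -3 + 6, which equals 3 instead of -9.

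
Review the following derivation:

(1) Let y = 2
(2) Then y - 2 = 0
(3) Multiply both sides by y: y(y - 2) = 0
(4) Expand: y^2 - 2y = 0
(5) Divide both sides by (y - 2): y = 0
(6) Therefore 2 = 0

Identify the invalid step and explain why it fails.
Step 5: Divide both sides by (y - 2): y = 0

Step 5 divides both sides by (y - 2). However, since y = 2, we have (y - 2) = 0. Division by zero is undefined, making this step invalid.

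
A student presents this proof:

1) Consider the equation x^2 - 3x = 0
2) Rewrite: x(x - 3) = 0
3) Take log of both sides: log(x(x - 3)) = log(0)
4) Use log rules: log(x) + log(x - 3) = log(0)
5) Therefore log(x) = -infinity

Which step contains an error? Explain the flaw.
Step 3: Take log of both sides: log(x(x - 3)) = log(0)

Step 3 takes the logarithm of both sides, resulting in log(0) on the right side. The logarithm is only defined for positive numbers; log(0) is undefined (approaches negative infinity). This operation is invalid.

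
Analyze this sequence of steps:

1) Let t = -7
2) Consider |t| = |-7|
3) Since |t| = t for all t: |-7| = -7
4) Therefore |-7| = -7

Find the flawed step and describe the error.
Step 3: Since |t| = t for all t: |-7| = -7

Step 3 incorrectly states that |t| = t for all t. The correct definition is |t| = t when t >= 0, and |t| = -t when t < 0. Since -7 < 0, we have |-7| = -(-7) = 7, not -7.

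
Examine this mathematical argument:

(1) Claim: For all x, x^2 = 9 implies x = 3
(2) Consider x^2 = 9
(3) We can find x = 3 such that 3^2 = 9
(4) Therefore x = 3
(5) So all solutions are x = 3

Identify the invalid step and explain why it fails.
Step 4: Therefore x = 3

Step 4 incorrectly concludes that x = 3 is the only solution. The proof shows that x = 3 is A solution (existence), but does not show it is the ONLY solution (uniqueness). In fact, x = -3 is also a solution since (-3)^2 = 9. Finding one solution doesn't prove there are no others.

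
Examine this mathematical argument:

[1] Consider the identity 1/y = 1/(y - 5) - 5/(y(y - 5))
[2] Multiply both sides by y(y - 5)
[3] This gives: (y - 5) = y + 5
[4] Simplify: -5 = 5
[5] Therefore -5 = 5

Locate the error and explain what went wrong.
Step 3: This gives: (y - 5) = y + 5

Step 3 makes a sign error when clearing denominators. Multiplying -5/(y(y - 5)) by y(y - 5) gives -5, not +5. The correct result is (y - 5) = y - 5, which is trivially true, not (y - 5) = y + 5. (Step 1 is a valid identity: 1/(y - 5) - 5/(y(y - 5)) = (y - 5)/(y(y - 5)) = 1/y.)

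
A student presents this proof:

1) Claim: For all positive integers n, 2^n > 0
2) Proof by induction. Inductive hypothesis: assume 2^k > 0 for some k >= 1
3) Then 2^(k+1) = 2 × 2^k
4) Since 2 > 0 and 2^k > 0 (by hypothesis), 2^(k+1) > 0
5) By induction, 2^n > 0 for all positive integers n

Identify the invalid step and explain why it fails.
Step 5: By induction, 2^n > 0 for all positive integers n

Step 5 concludes the proof by induction, but no base case was ever established. A valid induction proof requires: (1) a base case proving 2^1 > 0, and (2) an inductive step showing IF 2^k > 0 THEN 2^(k+1) > 0. Steps 2-4 correctly establish the inductive step, but without the base case the conclusion in step 5 does not follow.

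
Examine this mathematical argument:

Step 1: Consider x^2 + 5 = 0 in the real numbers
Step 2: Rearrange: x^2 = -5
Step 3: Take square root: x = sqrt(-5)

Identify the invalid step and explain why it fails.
Step 3: Take square root: x = sqrt(-5)

Step 3 takes the square root of -5, which is negative. In the real number system, the square root of a negative number is undefined. The equation x^2 + 5 = 0 has no real solutions. Square roots of negative numbers only exist in the complex numbers.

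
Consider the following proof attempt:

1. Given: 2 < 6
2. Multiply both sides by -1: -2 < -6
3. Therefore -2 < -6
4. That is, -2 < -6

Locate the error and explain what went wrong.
Step 2: Multiply both sides by -1: -2 < -6

Step 2 multiplies both sides by -1 but fails to reverse the inequality sign. When multiplying (or dividing) an inequality by a negative number, the direction must be reversed. Since 2 < 6, we should get -2 > -6, i.e., -2 > -6.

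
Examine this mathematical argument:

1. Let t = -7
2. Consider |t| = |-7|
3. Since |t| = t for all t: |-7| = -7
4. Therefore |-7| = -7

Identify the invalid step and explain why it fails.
Step 3: Since |t| = t for all t: |-7| = -7

Step 3 incorrectly states that |t| = t for all t. The correct definition is |t| = t when t >= 0, and |t| = -t when t < 0. Since -7 < 0, we have |-7| = -(-7) = 7, not -7.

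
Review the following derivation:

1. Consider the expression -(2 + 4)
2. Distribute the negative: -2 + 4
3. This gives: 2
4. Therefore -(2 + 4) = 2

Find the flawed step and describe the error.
Step 2: Distribute the negative: -2 + 4

Step 2 incorrectly distributes the negative sign. The correct distribution is -(2 + 4) = -2 - 4 = -6. The negative must be applied to both terms, not just the first. The error treats -(2 + 4) as -2 + 4, which equals 2 instead of -6.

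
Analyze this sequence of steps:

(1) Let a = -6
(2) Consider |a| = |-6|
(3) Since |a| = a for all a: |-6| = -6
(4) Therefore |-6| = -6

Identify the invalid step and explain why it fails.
Step 3: Since |a| = a for all a: |-6| = -6

Step 3 incorrectly states that |a| = a for all a. The correct definition is |a| = a when a >= 0, and |a| = -a when a < 0. Since -6 < 0, we have |-6| = -(-6) = 6, not -6.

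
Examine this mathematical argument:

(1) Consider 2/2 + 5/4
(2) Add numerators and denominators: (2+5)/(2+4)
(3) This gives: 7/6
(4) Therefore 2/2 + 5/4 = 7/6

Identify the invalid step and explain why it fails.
Step 2: Add numerators and denominators: (2+5)/(2+4)

Step 2 incorrectly adds fractions by separately adding numerators and denominators. This is wrong. The correct method requires a common denominator: 2/2 + 5/4 = (2×4 + 5×2)/(2×4) = 18/8 = 9/4. The method used gives 7/6, which is different.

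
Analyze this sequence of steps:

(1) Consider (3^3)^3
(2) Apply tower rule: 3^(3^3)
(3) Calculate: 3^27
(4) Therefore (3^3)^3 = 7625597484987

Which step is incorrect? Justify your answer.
Step 2: Apply tower rule: 3^(3^3)

Step 2 incorrectly states that (a^b)^c = a^(b^c). The correct rule is (a^b)^c = a^(b×c). The actual value is (3^3)^3 = 3^9 = 19683, not 3^27 = 7625597484987.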